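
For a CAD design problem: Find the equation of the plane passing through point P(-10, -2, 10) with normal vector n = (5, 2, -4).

The plane through P with normal n = (a, b, c) satisfies n·(r - P) = 0,
i.e. ax + by + cz = a·x₀ + b·y₀ + c·z₀.
d = 5·(-10) + 2·(-2) + (-4)·10
  = -50 - 4 - 40
  = -94
Equation: 5x + 2y - 4z = -94

5x + 2y - 4z = -94


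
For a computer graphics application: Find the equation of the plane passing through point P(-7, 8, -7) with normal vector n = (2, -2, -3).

The plane through P with normal n = (a, b, c) satisfies n·(r - P) = 0,
i.e. ax + by + cz = a·x₀ + b·y₀ + c·z₀.
d = 2·(-7) + (-2)·8 + (-3)·(-7)
  = -14 - 16 + 21
  = -9
Equation: 2x - 2y - 3z = -9

2x - 2y - 3z = -9


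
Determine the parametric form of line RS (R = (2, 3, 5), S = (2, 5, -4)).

Direction vector d = S - R = (2 - 2, 5 - 3, -4 - 5) = (0, 2, -9)
Parametric form r = R + t·d:
x = 2, y = 3 + 2t, z = 5 - 9t

x = 2, y = 3 + 2t, z = 5 - 9t


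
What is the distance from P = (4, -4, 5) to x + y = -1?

distance = |a·x₀ + b·y₀ + c·z₀ - d| / √(a² + b² + c²)
  = |1·4 + 1·(-4) + 0·5 - (-1)| / √(1² + 1² + 0²)
  = |4 - 4 + 0 + 1| / √(1 + 1 + 0)
  = |1| / √2
  = 1 / 1.414
  ≈ 0.7071

0.7071


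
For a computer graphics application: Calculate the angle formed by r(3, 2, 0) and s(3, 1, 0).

r·s = 3·3 + 2·1 + 0·0 = 9 + 2 + 0 = 11
|r| = √(3² + 2² + 0²) = √13 ≈ 3.606
|s| = √(3² + 1² + 0²) = √10 ≈ 3.162
cos θ = (r·s)/(|r||s|) = 11/(3.606·3.162) ≈ 0.9648
θ = arccos(0.9648) ≈ 15.26°

15.26°


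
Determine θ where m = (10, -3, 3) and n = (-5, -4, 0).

m·n = 10·(-5) + (-3)·(-4) + 3·0 = -50 + 12 + 0 = -38
|m| = √(10² + (-3)² + 3²) = √118 ≈ 10.86
|n| = √((-5)² + (-4)² + 0²) = √41 ≈ 6.403
cos θ = (m·n)/(|m||n|) = -38/(10.86·6.403) ≈ -0.5463
θ = arccos(-0.5463) ≈ 123.1°

123.1°


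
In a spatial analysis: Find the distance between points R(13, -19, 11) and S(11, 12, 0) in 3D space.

d = √[(x₂-x₁)² + (y₂-y₁)² + (z₂-z₁)²]
  = √[(-2)² + 31² + (-11)²]
  = √[4 + 961 + 121]
  = √1086
  ≈ 32.95

32.95


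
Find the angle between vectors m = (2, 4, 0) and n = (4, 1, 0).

m·n = 2·4 + 4·1 + 0·0 = 8 + 4 + 0 = 12
|m| = √(2² + 4² + 0²) = √20 ≈ 4.472
|n| = √(4² + 1² + 0²) = √17 ≈ 4.123
cos θ = (m·n)/(|m||n|) = 12/(4.472·4.123) ≈ 0.6508
θ = arccos(0.6508) ≈ 49.4°

49.4°


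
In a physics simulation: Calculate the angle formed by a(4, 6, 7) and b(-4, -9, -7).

a·b = 4·(-4) + 6·(-9) + 7·(-7) = -16 - 54 - 49 = -119
|a| = √(4² + 6² + 7²) = √101 ≈ 10.05
|b| = √((-4)² + (-9)² + (-7)²) = √146 ≈ 12.08
cos θ = (a·b)/(|a||b|) = -119/(10.05·12.08) ≈ -0.98
θ = arccos(-0.98) ≈ 168.5°

168.5°


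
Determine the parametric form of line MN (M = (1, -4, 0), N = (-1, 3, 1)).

Direction vector d = N - M = (-1 - 1, 3 + 4, 1 + 0) = (-2, 7, 1)
Parametric form r = M + t·d:
x = 1 - 2t, y = -4 + 7t, z = 0 + t

x = 1 - 2t, y = -4 + 7t, z = 0 + t


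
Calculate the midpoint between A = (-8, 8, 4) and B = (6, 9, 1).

M = ((x₁+x₂)/2, (y₁+y₂)/2, (z₁+z₂)/2)
  = ((-8 + 6)/2, (8 + 9)/2, (4 + 1)/2)
  = (-2/2, 17/2, 5/2)
  = (-1, 8.5, 2.5)

(-1, 8.5, 2.5)


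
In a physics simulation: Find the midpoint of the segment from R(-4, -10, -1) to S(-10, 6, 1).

M = ((x₁+x₂)/2, (y₁+y₂)/2, (z₁+z₂)/2)
  = ((-4 - 10)/2, (-10 + 6)/2, (-1 + 1)/2)
  = (-14/2, -4/2, 0/2)
  = (-7, -2, 0)

(-7, -2, 0)


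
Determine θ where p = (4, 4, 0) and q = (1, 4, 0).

p·q = 4·1 + 4·4 + 0·0 = 4 + 16 + 0 = 20
|p| = √(4² + 4² + 0²) = √32 ≈ 5.657
|q| = √(1² + 4² + 0²) = √17 ≈ 4.123
cos θ = (p·q)/(|p||q|) = 20/(5.657·4.123) ≈ 0.8575
θ = arccos(0.8575) ≈ 30.96°

30.96°


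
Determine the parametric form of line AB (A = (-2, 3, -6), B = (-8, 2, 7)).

Direction vector d = B - A = (-8 + 2, 2 - 3, 7 + 6) = (-6, -1, 13)
Parametric form r = A + t·d:
x = -2 - 6t, y = 3 - t, z = -6 + 13t

x = -2 - 6t, y = 3 - t, z = -6 + 13t


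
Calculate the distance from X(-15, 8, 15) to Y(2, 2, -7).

d = √[(x₂-x₁)² + (y₂-y₁)² + (z₂-z₁)²]
  = √[17² + (-6)² + (-22)²]
  = √[289 + 36 + 484]
  = √809
  ≈ 28.44

28.44


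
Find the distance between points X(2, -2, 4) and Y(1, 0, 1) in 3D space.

d = √[(x₂-x₁)² + (y₂-y₁)² + (z₂-z₁)²]
  = √[(-1)² + 2² + (-3)²]
  = √[1 + 4 + 9]
  = √14
  ≈ 3.742

3.742


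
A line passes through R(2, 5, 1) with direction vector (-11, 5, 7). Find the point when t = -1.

P(t) = R + t·d
  = (2 + (-11)·(-1), 5 + 5·(-1), 1 + 7·(-1))
  = (2 + 11, 5 - 5, 1 - 7)
  = (13, 0, -6)

(13, 0, -6)


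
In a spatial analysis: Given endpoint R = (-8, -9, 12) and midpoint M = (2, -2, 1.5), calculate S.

S = 2M - R
  = (2·2 - (-8), 2·(-2) - (-9), 2·1.5 - 12)
  = (4 + 8, -4 + 9, 3 - 12)
  = (12, 5, -9)

(12, 5, -9)


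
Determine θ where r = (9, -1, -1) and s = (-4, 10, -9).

r·s = 9·(-4) + (-1)·10 + (-1)·(-9) = -36 - 10 + 9 = -37
|r| = √(9² + (-1)² + (-1)²) = √83 ≈ 9.11
|s| = √((-4)² + 10² + (-9)²) = √197 ≈ 14.04
cos θ = (r·s)/(|r||s|) = -37/(9.11·14.04) ≈ -0.2894
θ = arccos(-0.2894) ≈ 106.8°

106.8°


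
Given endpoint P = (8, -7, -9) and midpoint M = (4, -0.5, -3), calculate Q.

Q = 2M - P
  = (2·4 - 8, 2·(-0.5) - (-7), 2·(-3) - (-9))
  = (8 - 8, -1 + 7, -6 + 9)
  = (0, 6, 3)

(0, 6, 3)


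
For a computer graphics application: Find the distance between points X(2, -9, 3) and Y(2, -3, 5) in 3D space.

d = √[(x₂-x₁)² + (y₂-y₁)² + (z₂-z₁)²]
  = √[0² + 6² + 2²]
  = √[0 + 36 + 4]
  = √40
  ≈ 6.325

6.325


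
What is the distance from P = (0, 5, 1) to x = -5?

distance = |a·x₀ + b·y₀ + c·z₀ - d| / √(a² + b² + c²)
  = |1·0 + 0·5 + 0·1 - (-5)| / √(1² + 0² + 0²)
  = |0 + 0 + 0 + 5| / √(1 + 0 + 0)
  = |5| / √1
  = 5 / 1
  ≈ 5

5


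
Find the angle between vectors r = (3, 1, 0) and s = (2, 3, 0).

r·s = 3·2 + 1·3 + 0·0 = 6 + 3 + 0 = 9
|r| = √(3² + 1² + 0²) = √10 ≈ 3.162
|s| = √(2² + 3² + 0²) = √13 ≈ 3.606
cos θ = (r·s)/(|r||s|) = 9/(3.162·3.606) ≈ 0.7894
θ = arccos(0.7894) ≈ 37.87°

37.87°


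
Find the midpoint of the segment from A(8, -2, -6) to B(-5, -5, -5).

M = ((x₁+x₂)/2, (y₁+y₂)/2, (z₁+z₂)/2)
  = ((8 - 5)/2, (-2 - 5)/2, (-6 - 5)/2)
  = (3/2, -7/2, -11/2)
  = (1.5, -3.5, -5.5)

(1.5, -3.5, -5.5)


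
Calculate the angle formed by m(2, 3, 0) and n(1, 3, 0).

m·n = 2·1 + 3·3 + 0·0 = 2 + 9 + 0 = 11
|m| = √(2² + 3² + 0²) = √13 ≈ 3.606
|n| = √(1² + 3² + 0²) = √10 ≈ 3.162
cos θ = (m·n)/(|m||n|) = 11/(3.606·3.162) ≈ 0.9648
θ = arccos(0.9648) ≈ 15.26°

15.26°


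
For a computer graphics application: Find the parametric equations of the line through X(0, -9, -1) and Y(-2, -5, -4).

Direction vector d = Y - X = (-2 + 0, -5 + 9, -4 + 1) = (-2, 4, -3)
Parametric form r = X + t·d:
x = 0 - 2t, y = -9 + 4t, z = -1 - 3t

x = 0 - 2t, y = -9 + 4t, z = -1 - 3t


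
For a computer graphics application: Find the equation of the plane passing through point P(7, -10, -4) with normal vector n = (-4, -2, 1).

The plane through P with normal n = (a, b, c) satisfies n·(r - P) = 0,
i.e. ax + by + cz = a·x₀ + b·y₀ + c·z₀.
d = (-4)·7 + (-2)·(-10) + 1·(-4)
  = -28 + 20 - 4
  = -12
Equation: -4x - 2y + z = -12

-4x - 2y + z = -12


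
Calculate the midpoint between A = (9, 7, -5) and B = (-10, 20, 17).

M = ((x₁+x₂)/2, (y₁+y₂)/2, (z₁+z₂)/2)
  = ((9 - 10)/2, (7 + 20)/2, (-5 + 17)/2)
  = (-1/2, 27/2, 12/2)
  = (-0.5, 13.5, 6)

(-0.5, 13.5, 6)


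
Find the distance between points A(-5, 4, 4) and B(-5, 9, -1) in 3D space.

d = √[(x₂-x₁)² + (y₂-y₁)² + (z₂-z₁)²]
  = √[0² + 5² + (-5)²]
  = √[0 + 25 + 25]
  = √50
  ≈ 7.071

7.071


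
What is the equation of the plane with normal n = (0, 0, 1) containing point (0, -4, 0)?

The plane through P with normal n = (a, b, c) satisfies n·(r - P) = 0,
i.e. ax + by + cz = a·x₀ + b·y₀ + c·z₀.
d = 0·0 + 0·(-4) + 1·0
  = 0 + 0 + 0
  = 0
Equation: z = 0

z = 0


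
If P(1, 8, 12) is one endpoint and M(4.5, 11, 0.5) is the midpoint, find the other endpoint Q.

Q = 2M - P
  = (2·4.5 - 1, 2·11 - 8, 2·0.5 - 12)
  = (9 - 1, 22 - 8, 1 - 12)
  = (8, 14, -11)

(8, 14, -11)


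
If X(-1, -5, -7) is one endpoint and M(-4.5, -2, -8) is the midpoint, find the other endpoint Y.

Y = 2M - X
  = (2·(-4.5) - (-1), 2·(-2) - (-5), 2·(-8) - (-7))
  = (-9 + 1, -4 + 5, -16 + 7)
  = (-8, 1, -9)

(-8, 1, -9)


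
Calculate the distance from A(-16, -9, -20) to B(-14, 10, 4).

d = √[(x₂-x₁)² + (y₂-y₁)² + (z₂-z₁)²]
  = √[2² + 19² + 24²]
  = √[4 + 361 + 576]
  = √941
  ≈ 30.68

30.68


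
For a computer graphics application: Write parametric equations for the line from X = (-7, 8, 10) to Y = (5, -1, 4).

Direction vector d = Y - X = (5 + 7, -1 - 8, 4 - 10) = (12, -9, -6)
Parametric form r = X + t·d:
x = -7 + 12t, y = 8 - 9t, z = 10 - 6t

x = -7 + 12t, y = 8 - 9t, z = 10 - 6t


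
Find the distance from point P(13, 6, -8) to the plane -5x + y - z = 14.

distance = |a·x₀ + b·y₀ + c·z₀ - d| / √(a² + b² + c²)
  = |(-5)·13 + 1·6 + (-1)·(-8) - 14| / √((-5)² + 1² + (-1)²)
  = |-65 + 6 + 8 - 14| / √(25 + 1 + 1)
  = |-65| / √27
  = 65 / 5.196
  ≈ 12.51

12.51


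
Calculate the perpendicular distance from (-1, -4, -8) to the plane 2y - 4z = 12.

distance = |a·x₀ + b·y₀ + c·z₀ - d| / √(a² + b² + c²)
  = |0·(-1) + 2·(-4) + (-4)·(-8) - 12| / √(0² + 2² + (-4)²)
  = |0 - 8 + 32 - 12| / √(0 + 4 + 16)
  = |12| / √20
  = 12 / 4.472
  ≈ 2.683

2.683


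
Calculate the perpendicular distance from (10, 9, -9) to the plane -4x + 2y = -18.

distance = |a·x₀ + b·y₀ + c·z₀ - d| / √(a² + b² + c²)
  = |(-4)·10 + 2·9 + 0·(-9) - (-18)| / √((-4)² + 2² + 0²)
  = |-40 + 18 + 0 + 18| / √(16 + 4 + 0)
  = |-4| / √20
  = 4 / 4.472
  ≈ 0.8944

0.8944


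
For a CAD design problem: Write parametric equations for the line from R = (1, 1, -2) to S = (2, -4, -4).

Direction vector d = S - R = (2 - 1, -4 - 1, -4 + 2) = (1, -5, -2)
Parametric form r = R + t·d:
x = 1 + t, y = 1 - 5t, z = -2 - 2t

x = 1 + t, y = 1 - 5t, z = -2 - 2t


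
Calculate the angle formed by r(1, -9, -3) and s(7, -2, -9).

r·s = 1·7 + (-9)·(-2) + (-3)·(-9) = 7 + 18 + 27 = 52
|r| = √(1² + (-9)² + (-3)²) = √91 ≈ 9.539
|s| = √(7² + (-2)² + (-9)²) = √134 ≈ 11.58
cos θ = (r·s)/(|r||s|) = 52/(9.539·11.58) ≈ 0.4709
θ = arccos(0.4709) ≈ 61.91°

61.91°


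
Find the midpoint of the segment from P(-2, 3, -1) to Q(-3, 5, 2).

M = ((x₁+x₂)/2, (y₁+y₂)/2, (z₁+z₂)/2)
  = ((-2 - 3)/2, (3 + 5)/2, (-1 + 2)/2)
  = (-5/2, 8/2, 1/2)
  = (-2.5, 4, 0.5)

(-2.5, 4, 0.5)


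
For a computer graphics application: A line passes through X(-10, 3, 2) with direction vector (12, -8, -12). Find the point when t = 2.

P(t) = X + t·d
  = (-10 + 12·2, 3 + (-8)·2, 2 + (-12)·2)
  = (-10 + 24, 3 - 16, 2 - 24)
  = (14, -13, -22)

(14, -13, -22)


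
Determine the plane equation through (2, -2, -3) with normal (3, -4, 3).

The plane through P with normal n = (a, b, c) satisfies n·(r - P) = 0,
i.e. ax + by + cz = a·x₀ + b·y₀ + c·z₀.
d = 3·2 + (-4)·(-2) + 3·(-3)
  = 6 + 8 - 9
  = 5
Equation: 3x - 4y + 3z = 5

3x - 4y + 3z = 5


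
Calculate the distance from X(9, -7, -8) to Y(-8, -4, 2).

d = √[(x₂-x₁)² + (y₂-y₁)² + (z₂-z₁)²]
  = √[(-17)² + 3² + 10²]
  = √[289 + 9 + 100]
  = √398
  ≈ 19.95

19.95


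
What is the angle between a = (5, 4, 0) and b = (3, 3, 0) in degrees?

a·b = 5·3 + 4·3 + 0·0 = 15 + 12 + 0 = 27
|a| = √(5² + 4² + 0²) = √41 ≈ 6.403
|b| = √(3² + 3² + 0²) = √18 ≈ 4.243
cos θ = (a·b)/(|a||b|) = 27/(6.403·4.243) ≈ 0.9939
θ = arccos(0.9939) ≈ 6.34°

6.34°


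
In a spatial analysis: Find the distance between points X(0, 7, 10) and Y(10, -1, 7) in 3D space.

d = √[(x₂-x₁)² + (y₂-y₁)² + (z₂-z₁)²]
  = √[10² + (-8)² + (-3)²]
  = √[100 + 64 + 9]
  = √173
  ≈ 13.15

13.15


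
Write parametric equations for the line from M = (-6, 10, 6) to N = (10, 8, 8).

Direction vector d = N - M = (10 + 6, 8 - 10, 8 - 6) = (16, -2, 2)
Parametric form r = M + t·d:
x = -6 + 16t, y = 10 - 2t, z = 6 + 2t

x = -6 + 16t, y = 10 - 2t, z = 6 + 2t


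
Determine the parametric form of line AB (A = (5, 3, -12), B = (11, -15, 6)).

Direction vector d = B - A = (11 - 5, -15 - 3, 6 + 12) = (6, -18, 18)
Parametric form r = A + t·d:
x = 5 + 6t, y = 3 - 18t, z = -12 + 18t

x = 5 + 6t, y = 3 - 18t, z = -12 + 18t


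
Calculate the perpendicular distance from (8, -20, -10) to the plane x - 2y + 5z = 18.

distance = |a·x₀ + b·y₀ + c·z₀ - d| / √(a² + b² + c²)
  = |1·8 + (-2)·(-20) + 5·(-10) - 18| / √(1² + (-2)² + 5²)
  = |8 + 40 - 50 - 18| / √(1 + 4 + 25)
  = |-20| / √30
  = 20 / 5.477
  ≈ 3.651

3.651


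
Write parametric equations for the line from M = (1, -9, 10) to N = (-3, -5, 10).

Direction vector d = N - M = (-3 - 1, -5 + 9, 10 - 10) = (-4, 4, 0)
Parametric form r = M + t·d:
x = 1 - 4t, y = -9 + 4t, z = 10

x = 1 - 4t, y = -9 + 4t, z = 10


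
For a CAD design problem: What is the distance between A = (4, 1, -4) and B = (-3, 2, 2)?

d = √[(x₂-x₁)² + (y₂-y₁)² + (z₂-z₁)²]
  = √[(-7)² + 1² + 6²]
  = √[49 + 1 + 36]
  = √86
  ≈ 9.274

9.274


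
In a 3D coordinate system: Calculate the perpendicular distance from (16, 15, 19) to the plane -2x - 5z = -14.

distance = |a·x₀ + b·y₀ + c·z₀ - d| / √(a² + b² + c²)
  = |(-2)·16 + 0·15 + (-5)·19 - (-14)| / √((-2)² + 0² + (-5)²)
  = |-32 + 0 - 95 + 14| / √(4 + 0 + 25)
  = |-113| / √29
  = 113 / 5.385
  ≈ 20.98

20.98


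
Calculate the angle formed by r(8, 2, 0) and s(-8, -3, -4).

r·s = 8·(-8) + 2·(-3) + 0·(-4) = -64 - 6 + 0 = -70
|r| = √(8² + 2² + 0²) = √68 ≈ 8.246
|s| = √((-8)² + (-3)² + (-4)²) = √89 ≈ 9.434
cos θ = (r·s)/(|r||s|) = -70/(8.246·9.434) ≈ -0.8998
θ = arccos(-0.8998) ≈ 154.1°

154.1°


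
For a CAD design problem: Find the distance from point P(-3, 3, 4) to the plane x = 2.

distance = |a·x₀ + b·y₀ + c·z₀ - d| / √(a² + b² + c²)
  = |1·(-3) + 0·3 + 0·4 - 2| / √(1² + 0² + 0²)
  = |-3 + 0 + 0 - 2| / √(1 + 0 + 0)
  = |-5| / √1
  = 5 / 1
  ≈ 5

5


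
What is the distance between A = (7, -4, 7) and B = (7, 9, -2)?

d = √[(x₂-x₁)² + (y₂-y₁)² + (z₂-z₁)²]
  = √[0² + 13² + (-9)²]
  = √[0 + 169 + 81]
  = √250
  ≈ 15.81

15.81


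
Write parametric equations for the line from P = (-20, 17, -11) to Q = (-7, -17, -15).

Direction vector d = Q - P = (-7 + 20, -17 - 17, -15 + 11) = (13, -34, -4)
Parametric form r = P + t·d:
x = -20 + 13t, y = 17 - 34t, z = -11 - 4t

x = -20 + 13t, y = 17 - 34t, z = -11 - 4t


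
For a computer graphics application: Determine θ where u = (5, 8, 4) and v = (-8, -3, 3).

u·v = 5·(-8) + 8·(-3) + 4·3 = -40 - 24 + 12 = -52
|u| = √(5² + 8² + 4²) = √105 ≈ 10.25
|v| = √((-8)² + (-3)² + 3²) = √82 ≈ 9.055
cos θ = (u·v)/(|u||v|) = -52/(10.25·9.055) ≈ -0.5604
θ = arccos(-0.5604) ≈ 124.1°

124.1°


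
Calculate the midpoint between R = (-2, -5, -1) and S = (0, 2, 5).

M = ((x₁+x₂)/2, (y₁+y₂)/2, (z₁+z₂)/2)
  = ((-2 + 0)/2, (-5 + 2)/2, (-1 + 5)/2)
  = (-2/2, -3/2, 4/2)
  = (-1, -1.5, 2)

(-1, -1.5, 2)


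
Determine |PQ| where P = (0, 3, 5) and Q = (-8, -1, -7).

d = √[(x₂-x₁)² + (y₂-y₁)² + (z₂-z₁)²]
  = √[(-8)² + (-4)² + (-12)²]
  = √[64 + 16 + 144]
  = √224
  ≈ 14.97

14.97


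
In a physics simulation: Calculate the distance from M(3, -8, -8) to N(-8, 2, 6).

d = √[(x₂-x₁)² + (y₂-y₁)² + (z₂-z₁)²]
  = √[(-11)² + 10² + 14²]
  = √[121 + 100 + 196]
  = √417
  ≈ 20.42

20.42


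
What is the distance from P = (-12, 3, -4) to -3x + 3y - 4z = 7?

distance = |a·x₀ + b·y₀ + c·z₀ - d| / √(a² + b² + c²)
  = |(-3)·(-12) + 3·3 + (-4)·(-4) - 7| / √((-3)² + 3² + (-4)²)
  = |36 + 9 + 16 - 7| / √(9 + 9 + 16)
  = |54| / √34
  = 54 / 5.831
  ≈ 9.261

9.261


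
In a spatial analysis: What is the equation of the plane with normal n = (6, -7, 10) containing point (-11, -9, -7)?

The plane through P with normal n = (a, b, c) satisfies n·(r - P) = 0,
i.e. ax + by + cz = a·x₀ + b·y₀ + c·z₀.
d = 6·(-11) + (-7)·(-9) + 10·(-7)
  = -66 + 63 - 70
  = -73
Equation: 6x - 7y + 10z = -73

6x - 7y + 10z = -73


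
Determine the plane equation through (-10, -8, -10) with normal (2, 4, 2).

The plane through P with normal n = (a, b, c) satisfies n·(r - P) = 0,
i.e. ax + by + cz = a·x₀ + b·y₀ + c·z₀.
d = 2·(-10) + 4·(-8) + 2·(-10)
  = -20 - 32 - 20
  = -72
Equation: 2x + 4y + 2z = -72

2x + 4y + 2z = -72


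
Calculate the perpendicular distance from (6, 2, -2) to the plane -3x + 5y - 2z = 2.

distance = |a·x₀ + b·y₀ + c·z₀ - d| / √(a² + b² + c²)
  = |(-3)·6 + 5·2 + (-2)·(-2) - 2| / √((-3)² + 5² + (-2)²)
  = |-18 + 10 + 4 - 2| / √(9 + 25 + 4)
  = |-6| / √38
  = 6 / 6.164
  ≈ 0.9733

0.9733


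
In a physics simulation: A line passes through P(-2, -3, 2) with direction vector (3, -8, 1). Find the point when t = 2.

P(t) = P + t·d
  = (-2 + 3·2, -3 + (-8)·2, 2 + 1·2)
  = (-2 + 6, -3 - 16, 2 + 2)
  = (4, -19, 4)

(4, -19, 4)


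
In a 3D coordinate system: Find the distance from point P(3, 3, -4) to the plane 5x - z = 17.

distance = |a·x₀ + b·y₀ + c·z₀ - d| / √(a² + b² + c²)
  = |5·3 + 0·3 + (-1)·(-4) - 17| / √(5² + 0² + (-1)²)
  = |15 + 0 + 4 - 17| / √(25 + 0 + 1)
  = |2| / √26
  = 2 / 5.099
  ≈ 0.3922

0.3922


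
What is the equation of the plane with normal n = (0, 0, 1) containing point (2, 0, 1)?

The plane through P with normal n = (a, b, c) satisfies n·(r - P) = 0,
i.e. ax + by + cz = a·x₀ + b·y₀ + c·z₀.
d = 0·2 + 0·0 + 1·1
  = 0 + 0 + 1
  = 1
Equation: z = 1

z = 1


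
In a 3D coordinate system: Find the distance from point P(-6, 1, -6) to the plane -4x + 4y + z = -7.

distance = |a·x₀ + b·y₀ + c·z₀ - d| / √(a² + b² + c²)
  = |(-4)·(-6) + 4·1 + 1·(-6) - (-7)| / √((-4)² + 4² + 1²)
  = |24 + 4 - 6 + 7| / √(16 + 16 + 1)
  = |29| / √33
  = 29 / 5.745
  ≈ 5.048

5.048


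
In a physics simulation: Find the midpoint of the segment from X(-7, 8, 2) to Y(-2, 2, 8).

M = ((x₁+x₂)/2, (y₁+y₂)/2, (z₁+z₂)/2)
  = ((-7 - 2)/2, (8 + 2)/2, (2 + 8)/2)
  = (-9/2, 10/2, 10/2)
  = (-4.5, 5, 5)

(-4.5, 5, 5)


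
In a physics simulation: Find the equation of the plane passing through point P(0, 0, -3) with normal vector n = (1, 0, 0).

The plane through P with normal n = (a, b, c) satisfies n·(r - P) = 0,
i.e. ax + by + cz = a·x₀ + b·y₀ + c·z₀.
d = 1·0 + 0·0 + 0·(-3)
  = 0 + 0 + 0
  = 0
Equation: x = 0

x = 0


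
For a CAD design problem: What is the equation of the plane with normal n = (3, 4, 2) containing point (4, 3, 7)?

The plane through P with normal n = (a, b, c) satisfies n·(r - P) = 0,
i.e. ax + by + cz = a·x₀ + b·y₀ + c·z₀.
d = 3·4 + 4·3 + 2·7
  = 12 + 12 + 14
  = 38
Equation: 3x + 4y + 2z = 38

3x + 4y + 2z = 38


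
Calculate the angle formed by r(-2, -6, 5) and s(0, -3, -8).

r·s = (-2)·0 + (-6)·(-3) + 5·(-8) = 0 + 18 - 40 = -22
|r| = √((-2)² + (-6)² + 5²) = √65 ≈ 8.062
|s| = √(0² + (-3)² + (-8)²) = √73 ≈ 8.544
cos θ = (r·s)/(|r||s|) = -22/(8.062·8.544) ≈ -0.3194
θ = arccos(-0.3194) ≈ 108.6°

108.6°


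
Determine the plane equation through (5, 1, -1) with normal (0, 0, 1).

The plane through P with normal n = (a, b, c) satisfies n·(r - P) = 0,
i.e. ax + by + cz = a·x₀ + b·y₀ + c·z₀.
d = 0·5 + 0·1 + 1·(-1)
  = 0 + 0 - 1
  = -1
Equation: z = -1

z = -1


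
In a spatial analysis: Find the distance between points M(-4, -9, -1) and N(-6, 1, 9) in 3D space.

d = √[(x₂-x₁)² + (y₂-y₁)² + (z₂-z₁)²]
  = √[(-2)² + 10² + 10²]
  = √[4 + 100 + 100]
  = √204
  ≈ 14.28

14.28


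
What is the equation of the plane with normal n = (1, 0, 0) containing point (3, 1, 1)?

The plane through P with normal n = (a, b, c) satisfies n·(r - P) = 0,
i.e. ax + by + cz = a·x₀ + b·y₀ + c·z₀.
d = 1·3 + 0·1 + 0·1
  = 3 + 0 + 0
  = 3
Equation: x = 3

x = 3


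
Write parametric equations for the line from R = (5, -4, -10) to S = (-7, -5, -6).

Direction vector d = S - R = (-7 - 5, -5 + 4, -6 + 10) = (-12, -1, 4)
Parametric form r = R + t·d:
x = 5 - 12t, y = -4 - t, z = -10 + 4t

x = 5 - 12t, y = -4 - t, z = -10 + 4t


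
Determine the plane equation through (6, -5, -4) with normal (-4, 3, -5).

The plane through P with normal n = (a, b, c) satisfies n·(r - P) = 0,
i.e. ax + by + cz = a·x₀ + b·y₀ + c·z₀.
d = (-4)·6 + 3·(-5) + (-5)·(-4)
  = -24 - 15 + 20
  = -19
Equation: -4x + 3y - 5z = -19

-4x + 3y - 5z = -19


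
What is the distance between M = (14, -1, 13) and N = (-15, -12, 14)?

d = √[(x₂-x₁)² + (y₂-y₁)² + (z₂-z₁)²]
  = √[(-29)² + (-11)² + 1²]
  = √[841 + 121 + 1]
  = √963
  ≈ 31.03

31.03


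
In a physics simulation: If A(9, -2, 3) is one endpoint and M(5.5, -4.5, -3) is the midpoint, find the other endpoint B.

B = 2M - A
  = (2·5.5 - 9, 2·(-4.5) - (-2), 2·(-3) - 3)
  = (11 - 9, -9 + 2, -6 - 3)
  = (2, -7, -9)

(2, -7, -9)


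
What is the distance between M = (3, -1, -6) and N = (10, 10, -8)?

d = √[(x₂-x₁)² + (y₂-y₁)² + (z₂-z₁)²]
  = √[7² + 11² + (-2)²]
  = √[49 + 121 + 4]
  = √174
  ≈ 13.19

13.19


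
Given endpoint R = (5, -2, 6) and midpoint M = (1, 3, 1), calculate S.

S = 2M - R
  = (2·1 - 5, 2·3 - (-2), 2·1 - 6)
  = (2 - 5, 6 + 2, 2 - 6)
  = (-3, 8, -4)

(-3, 8, -4)


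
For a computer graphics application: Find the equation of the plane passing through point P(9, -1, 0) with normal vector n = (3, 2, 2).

The plane through P with normal n = (a, b, c) satisfies n·(r - P) = 0,
i.e. ax + by + cz = a·x₀ + b·y₀ + c·z₀.
d = 3·9 + 2·(-1) + 2·0
  = 27 - 2 + 0
  = 25
Equation: 3x + 2y + 2z = 25

3x + 2y + 2z = 25


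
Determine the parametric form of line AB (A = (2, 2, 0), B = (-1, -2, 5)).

Direction vector d = B - A = (-1 - 2, -2 - 2, 5 + 0) = (-3, -4, 5)
Parametric form r = A + t·d:
x = 2 - 3t, y = 2 - 4t, z = 0 + 5t

x = 2 - 3t, y = 2 - 4t, z = 0 + 5t


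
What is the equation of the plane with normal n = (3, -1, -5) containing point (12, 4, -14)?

The plane through P with normal n = (a, b, c) satisfies n·(r - P) = 0,
i.e. ax + by + cz = a·x₀ + b·y₀ + c·z₀.
d = 3·12 + (-1)·4 + (-5)·(-14)
  = 36 - 4 + 70
  = 102
Equation: 3x - y - 5z = 102

3x - y - 5z = 102


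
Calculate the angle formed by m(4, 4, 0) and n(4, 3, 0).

m·n = 4·4 + 4·3 + 0·0 = 16 + 12 + 0 = 28
|m| = √(4² + 4² + 0²) = √32 ≈ 5.657
|n| = √(4² + 3² + 0²) = √25 ≈ 5
cos θ = (m·n)/(|m||n|) = 28/(5.657·5) ≈ 0.9899
θ = arccos(0.9899) ≈ 8.13°

8.13°


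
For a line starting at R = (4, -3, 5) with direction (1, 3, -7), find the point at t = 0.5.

P(t) = R + t·d
  = (4 + 1·0.5, -3 + 3·0.5, 5 + (-7)·0.5)
  = (4 + 0.5, -3 + 1.5, 5 - 3.5)
  = (4.5, -1.5, 1.5)

(4.5, -1.5, 1.5)


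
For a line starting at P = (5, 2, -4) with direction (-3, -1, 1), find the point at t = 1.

P(t) = P + t·d
  = (5 + (-3)·1, 2 + (-1)·1, -4 + 1·1)
  = (5 - 3, 2 - 1, -4 + 1)
  = (2, 1, -3)

(2, 1, -3)


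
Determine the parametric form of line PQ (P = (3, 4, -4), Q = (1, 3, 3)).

Direction vector d = Q - P = (1 - 3, 3 - 4, 3 + 4) = (-2, -1, 7)
Parametric form r = P + t·d:
x = 3 - 2t, y = 4 - t, z = -4 + 7t

x = 3 - 2t, y = 4 - t, z = -4 + 7t


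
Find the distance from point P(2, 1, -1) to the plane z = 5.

distance = |a·x₀ + b·y₀ + c·z₀ - d| / √(a² + b² + c²)
  = |0·2 + 0·1 + 1·(-1) - 5| / √(0² + 0² + 1²)
  = |0 + 0 - 1 - 5| / √(0 + 0 + 1)
  = |-6| / √1
  = 6 / 1
  ≈ 6

6


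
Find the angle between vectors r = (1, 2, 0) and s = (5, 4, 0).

r·s = 1·5 + 2·4 + 0·0 = 5 + 8 + 0 = 13
|r| = √(1² + 2² + 0²) = √5 ≈ 2.236
|s| = √(5² + 4² + 0²) = √41 ≈ 6.403
cos θ = (r·s)/(|r||s|) = 13/(2.236·6.403) ≈ 0.908
θ = arccos(0.908) ≈ 24.78°

24.78°


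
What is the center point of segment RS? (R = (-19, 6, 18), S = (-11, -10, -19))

M = ((x₁+x₂)/2, (y₁+y₂)/2, (z₁+z₂)/2)
  = ((-19 - 11)/2, (6 - 10)/2, (18 - 19)/2)
  = (-30/2, -4/2, -1/2)
  = (-15, -2, -0.5)

(-15, -2, -0.5)


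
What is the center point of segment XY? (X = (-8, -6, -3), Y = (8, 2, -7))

M = ((x₁+x₂)/2, (y₁+y₂)/2, (z₁+z₂)/2)
  = ((-8 + 8)/2, (-6 + 2)/2, (-3 - 7)/2)
  = (0/2, -4/2, -10/2)
  = (0, -2, -5)

(0, -2, -5)


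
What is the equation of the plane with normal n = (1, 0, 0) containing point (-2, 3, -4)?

The plane through P with normal n = (a, b, c) satisfies n·(r - P) = 0,
i.e. ax + by + cz = a·x₀ + b·y₀ + c·z₀.
d = 1·(-2) + 0·3 + 0·(-4)
  = -2 + 0 + 0
  = -2
Equation: x = -2

x = -2


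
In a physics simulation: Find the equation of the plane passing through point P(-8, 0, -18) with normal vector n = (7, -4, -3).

The plane through P with normal n = (a, b, c) satisfies n·(r - P) = 0,
i.e. ax + by + cz = a·x₀ + b·y₀ + c·z₀.
d = 7·(-8) + (-4)·0 + (-3)·(-18)
  = -56 + 0 + 54
  = -2
Equation: 7x - 4y - 3z = -2

7x - 4y - 3z = -2


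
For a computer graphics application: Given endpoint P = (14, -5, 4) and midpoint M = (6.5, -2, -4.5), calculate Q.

Q = 2M - P
  = (2·6.5 - 14, 2·(-2) - (-5), 2·(-4.5) - 4)
  = (13 - 14, -4 + 5, -9 - 4)
  = (-1, 1, -13)

(-1, 1, -13)


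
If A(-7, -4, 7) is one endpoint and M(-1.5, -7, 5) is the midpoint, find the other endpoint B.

B = 2M - A
  = (2·(-1.5) - (-7), 2·(-7) - (-4), 2·5 - 7)
  = (-3 + 7, -14 + 4, 10 - 7)
  = (4, -10, 3)

(4, -10, 3)


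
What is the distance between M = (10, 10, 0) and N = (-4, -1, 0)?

d = √[(x₂-x₁)² + (y₂-y₁)² + (z₂-z₁)²]
  = √[(-14)² + (-11)² + 0²]
  = √[196 + 121 + 0]
  = √317
  ≈ 17.8

17.8


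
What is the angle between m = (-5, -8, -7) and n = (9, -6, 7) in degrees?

m·n = (-5)·9 + (-8)·(-6) + (-7)·7 = -45 + 48 - 49 = -46
|m| = √((-5)² + (-8)² + (-7)²) = √138 ≈ 11.75
|n| = √(9² + (-6)² + 7²) = √166 ≈ 12.88
cos θ = (m·n)/(|m||n|) = -46/(11.75·12.88) ≈ -0.3039
θ = arccos(-0.3039) ≈ 107.7°

107.7°


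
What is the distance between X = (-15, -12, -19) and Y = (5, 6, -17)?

d = √[(x₂-x₁)² + (y₂-y₁)² + (z₂-z₁)²]
  = √[20² + 18² + 2²]
  = √[400 + 324 + 4]
  = √728
  ≈ 26.98

26.98


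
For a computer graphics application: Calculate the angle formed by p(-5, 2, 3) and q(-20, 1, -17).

p·q = (-5)·(-20) + 2·1 + 3·(-17) = 100 + 2 - 51 = 51
|p| = √((-5)² + 2² + 3²) = √38 ≈ 6.164
|q| = √((-20)² + 1² + (-17)²) = √690 ≈ 26.27
cos θ = (p·q)/(|p||q|) = 51/(6.164·26.27) ≈ 0.315
θ = arccos(0.315) ≈ 71.64°

71.64°


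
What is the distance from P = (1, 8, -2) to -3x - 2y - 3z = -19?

distance = |a·x₀ + b·y₀ + c·z₀ - d| / √(a² + b² + c²)
  = |(-3)·1 + (-2)·8 + (-3)·(-2) - (-19)| / √((-3)² + (-2)² + (-3)²)
  = |-3 - 16 + 6 + 19| / √(9 + 4 + 9)
  = |6| / √22
  = 6 / 4.69
  ≈ 1.279

1.279


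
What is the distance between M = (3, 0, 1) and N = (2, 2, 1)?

d = √[(x₂-x₁)² + (y₂-y₁)² + (z₂-z₁)²]
  = √[(-1)² + 2² + 0²]
  = √[1 + 4 + 0]
  = √5
  ≈ 2.236

2.236


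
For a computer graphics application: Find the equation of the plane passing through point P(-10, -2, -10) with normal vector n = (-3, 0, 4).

The plane through P with normal n = (a, b, c) satisfies n·(r - P) = 0,
i.e. ax + by + cz = a·x₀ + b·y₀ + c·z₀.
d = (-3)·(-10) + 0·(-2) + 4·(-10)
  = 30 + 0 - 40
  = -10
Equation: -3x + 4z = -10

-3x + 4z = -10


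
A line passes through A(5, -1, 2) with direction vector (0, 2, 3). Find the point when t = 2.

P(t) = A + t·d
  = (5 + 0·2, -1 + 2·2, 2 + 3·2)
  = (5 + 0, -1 + 4, 2 + 6)
  = (5, 3, 8)

(5, 3, 8)


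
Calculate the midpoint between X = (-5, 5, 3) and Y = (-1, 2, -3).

M = ((x₁+x₂)/2, (y₁+y₂)/2, (z₁+z₂)/2)
  = ((-5 - 1)/2, (5 + 2)/2, (3 - 3)/2)
  = (-6/2, 7/2, 0/2)
  = (-3, 3.5, 0)

(-3, 3.5, 0)


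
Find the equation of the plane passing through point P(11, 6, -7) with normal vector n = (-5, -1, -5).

The plane through P with normal n = (a, b, c) satisfies n·(r - P) = 0,
i.e. ax + by + cz = a·x₀ + b·y₀ + c·z₀.
d = (-5)·11 + (-1)·6 + (-5)·(-7)
  = -55 - 6 + 35
  = -26
Equation: -5x - y - 5z = -26

-5x - y - 5z = -26


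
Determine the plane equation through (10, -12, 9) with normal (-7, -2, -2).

The plane through P with normal n = (a, b, c) satisfies n·(r - P) = 0,
i.e. ax + by + cz = a·x₀ + b·y₀ + c·z₀.
d = (-7)·10 + (-2)·(-12) + (-2)·9
  = -70 + 24 - 18
  = -64
Equation: -7x - 2y - 2z = -64

-7x - 2y - 2z = -64


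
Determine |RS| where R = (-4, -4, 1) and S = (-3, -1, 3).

d = √[(x₂-x₁)² + (y₂-y₁)² + (z₂-z₁)²]
  = √[1² + 3² + 2²]
  = √[1 + 9 + 4]
  = √14
  ≈ 3.742

3.742


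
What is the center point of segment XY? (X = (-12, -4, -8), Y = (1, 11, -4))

M = ((x₁+x₂)/2, (y₁+y₂)/2, (z₁+z₂)/2)
  = ((-12 + 1)/2, (-4 + 11)/2, (-8 - 4)/2)
  = (-11/2, 7/2, -12/2)
  = (-5.5, 3.5, -6)

(-5.5, 3.5, -6)


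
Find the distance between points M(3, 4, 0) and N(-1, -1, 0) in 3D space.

d = √[(x₂-x₁)² + (y₂-y₁)² + (z₂-z₁)²]
  = √[(-4)² + (-5)² + 0²]
  = √[16 + 25 + 0]
  = √41
  ≈ 6.403

6.403


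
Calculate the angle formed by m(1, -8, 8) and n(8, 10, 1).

m·n = 1·8 + (-8)·10 + 8·1 = 8 - 80 + 8 = -64
|m| = √(1² + (-8)² + 8²) = √129 ≈ 11.36
|n| = √(8² + 10² + 1²) = √165 ≈ 12.85
cos θ = (m·n)/(|m||n|) = -64/(11.36·12.85) ≈ -0.4387
θ = arccos(-0.4387) ≈ 116°

116°


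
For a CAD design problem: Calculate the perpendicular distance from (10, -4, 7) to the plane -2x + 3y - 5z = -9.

distance = |a·x₀ + b·y₀ + c·z₀ - d| / √(a² + b² + c²)
  = |(-2)·10 + 3·(-4) + (-5)·7 - (-9)| / √((-2)² + 3² + (-5)²)
  = |-20 - 12 - 35 + 9| / √(4 + 9 + 25)
  = |-58| / √38
  = 58 / 6.164
  ≈ 9.409

9.409


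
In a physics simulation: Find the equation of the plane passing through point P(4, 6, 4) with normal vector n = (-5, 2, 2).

The plane through P with normal n = (a, b, c) satisfies n·(r - P) = 0,
i.e. ax + by + cz = a·x₀ + b·y₀ + c·z₀.
d = (-5)·4 + 2·6 + 2·4
  = -20 + 12 + 8
  = 0
Equation: -5x + 2y + 2z = 0

-5x + 2y + 2z = 0


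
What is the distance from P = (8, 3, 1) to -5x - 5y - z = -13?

distance = |a·x₀ + b·y₀ + c·z₀ - d| / √(a² + b² + c²)
  = |(-5)·8 + (-5)·3 + (-1)·1 - (-13)| / √((-5)² + (-5)² + (-1)²)
  = |-40 - 15 - 1 + 13| / √(25 + 25 + 1)
  = |-43| / √51
  = 43 / 7.141
  ≈ 6.021

6.021


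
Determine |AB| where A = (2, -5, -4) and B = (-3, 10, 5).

d = √[(x₂-x₁)² + (y₂-y₁)² + (z₂-z₁)²]
  = √[(-5)² + 15² + 9²]
  = √[25 + 225 + 81]
  = √331
  ≈ 18.19

18.19


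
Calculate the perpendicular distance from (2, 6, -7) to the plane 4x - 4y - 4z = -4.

distance = |a·x₀ + b·y₀ + c·z₀ - d| / √(a² + b² + c²)
  = |4·2 + (-4)·6 + (-4)·(-7) - (-4)| / √(4² + (-4)² + (-4)²)
  = |8 - 24 + 28 + 4| / √(16 + 16 + 16)
  = |16| / √48
  = 16 / 6.928
  ≈ 2.309

2.309


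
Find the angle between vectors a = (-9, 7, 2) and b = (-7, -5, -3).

a·b = (-9)·(-7) + 7·(-5) + 2·(-3) = 63 - 35 - 6 = 22
|a| = √((-9)² + 7² + 2²) = √134 ≈ 11.58
|b| = √((-7)² + (-5)² + (-3)²) = √83 ≈ 9.11
cos θ = (a·b)/(|a||b|) = 22/(11.58·9.11) ≈ 0.2086
θ = arccos(0.2086) ≈ 77.96°

77.96°


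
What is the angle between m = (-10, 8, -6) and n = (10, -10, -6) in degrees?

m·n = (-10)·10 + 8·(-10) + (-6)·(-6) = -100 - 80 + 36 = -144
|m| = √((-10)² + 8² + (-6)²) = √200 ≈ 14.14
|n| = √(10² + (-10)² + (-6)²) = √236 ≈ 15.36
cos θ = (m·n)/(|m||n|) = -144/(14.14·15.36) ≈ -0.6628
θ = arccos(-0.6628) ≈ 131.5°

131.5°


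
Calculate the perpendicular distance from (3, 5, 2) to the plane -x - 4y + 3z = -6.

distance = |a·x₀ + b·y₀ + c·z₀ - d| / √(a² + b² + c²)
  = |(-1)·3 + (-4)·5 + 3·2 - (-6)| / √((-1)² + (-4)² + 3²)
  = |-3 - 20 + 6 + 6| / √(1 + 16 + 9)
  = |-11| / √26
  = 11 / 5.099
  ≈ 2.157

2.157


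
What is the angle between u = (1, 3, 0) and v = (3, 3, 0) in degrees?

u·v = 1·3 + 3·3 + 0·0 = 3 + 9 + 0 = 12
|u| = √(1² + 3² + 0²) = √10 ≈ 3.162
|v| = √(3² + 3² + 0²) = √18 ≈ 4.243
cos θ = (u·v)/(|u||v|) = 12/(3.162·4.243) ≈ 0.8944
θ = arccos(0.8944) ≈ 26.57°

26.57°


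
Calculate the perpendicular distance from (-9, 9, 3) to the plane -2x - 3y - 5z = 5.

distance = |a·x₀ + b·y₀ + c·z₀ - d| / √(a² + b² + c²)
  = |(-2)·(-9) + (-3)·9 + (-5)·3 - 5| / √((-2)² + (-3)² + (-5)²)
  = |18 - 27 - 15 - 5| / √(4 + 9 + 25)
  = |-29| / √38
  = 29 / 6.164
  ≈ 4.704

4.704


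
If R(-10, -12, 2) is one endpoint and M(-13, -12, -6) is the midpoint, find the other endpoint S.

S = 2M - R
  = (2·(-13) - (-10), 2·(-12) - (-12), 2·(-6) - 2)
  = (-26 + 10, -24 + 12, -12 - 2)
  = (-16, -12, -14)

(-16, -12, -14)


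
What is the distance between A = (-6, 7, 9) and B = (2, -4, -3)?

d = √[(x₂-x₁)² + (y₂-y₁)² + (z₂-z₁)²]
  = √[8² + (-11)² + (-12)²]
  = √[64 + 121 + 144]
  = √329
  ≈ 18.14

18.14


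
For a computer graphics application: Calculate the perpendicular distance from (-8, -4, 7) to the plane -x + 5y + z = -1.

distance = |a·x₀ + b·y₀ + c·z₀ - d| / √(a² + b² + c²)
  = |(-1)·(-8) + 5·(-4) + 1·7 - (-1)| / √((-1)² + 5² + 1²)
  = |8 - 20 + 7 + 1| / √(1 + 25 + 1)
  = |-4| / √27
  = 4 / 5.196
  ≈ 0.7698

0.7698


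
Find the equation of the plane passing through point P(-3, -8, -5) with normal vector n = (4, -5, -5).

The plane through P with normal n = (a, b, c) satisfies n·(r - P) = 0,
i.e. ax + by + cz = a·x₀ + b·y₀ + c·z₀.
d = 4·(-3) + (-5)·(-8) + (-5)·(-5)
  = -12 + 40 + 25
  = 53
Equation: 4x - 5y - 5z = 53

4x - 5y - 5z = 53


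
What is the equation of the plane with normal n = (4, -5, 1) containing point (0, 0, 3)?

The plane through P with normal n = (a, b, c) satisfies n·(r - P) = 0,
i.e. ax + by + cz = a·x₀ + b·y₀ + c·z₀.
d = 4·0 + (-5)·0 + 1·3
  = 0 + 0 + 3
  = 3
Equation: 4x - 5y + z = 3

4x - 5y + z = 3


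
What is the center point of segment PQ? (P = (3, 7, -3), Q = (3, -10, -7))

M = ((x₁+x₂)/2, (y₁+y₂)/2, (z₁+z₂)/2)
  = ((3 + 3)/2, (7 - 10)/2, (-3 - 7)/2)
  = (6/2, -3/2, -10/2)
  = (3, -1.5, -5)

(3, -1.5, -5)


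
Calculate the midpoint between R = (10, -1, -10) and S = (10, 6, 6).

M = ((x₁+x₂)/2, (y₁+y₂)/2, (z₁+z₂)/2)
  = ((10 + 10)/2, (-1 + 6)/2, (-10 + 6)/2)
  = (20/2, 5/2, -4/2)
  = (10, 2.5, -2)

(10, 2.5, -2)


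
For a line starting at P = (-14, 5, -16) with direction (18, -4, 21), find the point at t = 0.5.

P(t) = P + t·d
  = (-14 + 18·0.5, 5 + (-4)·0.5, -16 + 21·0.5)
  = (-14 + 9, 5 - 2, -16 + 10.5)
  = (-5, 3, -5.5)

(-5, 3, -5.5)


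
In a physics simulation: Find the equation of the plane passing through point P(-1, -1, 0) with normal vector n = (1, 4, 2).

The plane through P with normal n = (a, b, c) satisfies n·(r - P) = 0,
i.e. ax + by + cz = a·x₀ + b·y₀ + c·z₀.
d = 1·(-1) + 4·(-1) + 2·0
  = -1 - 4 + 0
  = -5
Equation: x + 4y + 2z = -5

x + 4y + 2z = -5


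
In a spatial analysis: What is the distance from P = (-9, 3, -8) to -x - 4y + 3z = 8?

distance = |a·x₀ + b·y₀ + c·z₀ - d| / √(a² + b² + c²)
  = |(-1)·(-9) + (-4)·3 + 3·(-8) - 8| / √((-1)² + (-4)² + 3²)
  = |9 - 12 - 24 - 8| / √(1 + 16 + 9)
  = |-35| / √26
  = 35 / 5.099
  ≈ 6.864

6.864


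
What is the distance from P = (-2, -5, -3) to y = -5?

distance = |a·x₀ + b·y₀ + c·z₀ - d| / √(a² + b² + c²)
  = |0·(-2) + 1·(-5) + 0·(-3) - (-5)| / √(0² + 1² + 0²)
  = |0 - 5 + 0 + 5| / √(0 + 1 + 0)
  = |0| / √1
  = 0 / 1
  ≈ 0

0


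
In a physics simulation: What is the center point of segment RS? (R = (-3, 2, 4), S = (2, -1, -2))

M = ((x₁+x₂)/2, (y₁+y₂)/2, (z₁+z₂)/2)
  = ((-3 + 2)/2, (2 - 1)/2, (4 - 2)/2)
  = (-1/2, 1/2, 2/2)
  = (-0.5, 0.5, 1)

(-0.5, 0.5, 1)


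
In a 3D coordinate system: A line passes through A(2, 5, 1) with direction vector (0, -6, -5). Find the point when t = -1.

P(t) = A + t·d
  = (2 + 0·(-1), 5 + (-6)·(-1), 1 + (-5)·(-1))
  = (2 + 0, 5 + 6, 1 + 5)
  = (2, 11, 6)

(2, 11, 6)


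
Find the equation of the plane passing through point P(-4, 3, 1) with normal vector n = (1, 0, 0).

The plane through P with normal n = (a, b, c) satisfies n·(r - P) = 0,
i.e. ax + by + cz = a·x₀ + b·y₀ + c·z₀.
d = 1·(-4) + 0·3 + 0·1
  = -4 + 0 + 0
  = -4
Equation: x = -4

x = -4


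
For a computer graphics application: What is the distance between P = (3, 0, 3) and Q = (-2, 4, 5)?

d = √[(x₂-x₁)² + (y₂-y₁)² + (z₂-z₁)²]
  = √[(-5)² + 4² + 2²]
  = √[25 + 16 + 4]
  = √45
  ≈ 6.708

6.708


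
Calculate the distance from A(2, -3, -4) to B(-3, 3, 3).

d = √[(x₂-x₁)² + (y₂-y₁)² + (z₂-z₁)²]
  = √[(-5)² + 6² + 7²]
  = √[25 + 36 + 49]
  = √110
  ≈ 10.49

10.49


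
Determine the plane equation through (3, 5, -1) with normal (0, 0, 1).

The plane through P with normal n = (a, b, c) satisfies n·(r - P) = 0,
i.e. ax + by + cz = a·x₀ + b·y₀ + c·z₀.
d = 0·3 + 0·5 + 1·(-1)
  = 0 + 0 - 1
  = -1
Equation: z = -1

z = -1


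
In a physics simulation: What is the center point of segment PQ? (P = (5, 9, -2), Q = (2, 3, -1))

M = ((x₁+x₂)/2, (y₁+y₂)/2, (z₁+z₂)/2)
  = ((5 + 2)/2, (9 + 3)/2, (-2 - 1)/2)
  = (7/2, 12/2, -3/2)
  = (3.5, 6, -1.5)

(3.5, 6, -1.5)


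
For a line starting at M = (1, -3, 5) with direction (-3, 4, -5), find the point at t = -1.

P(t) = M + t·d
  = (1 + (-3)·(-1), -3 + 4·(-1), 5 + (-5)·(-1))
  = (1 + 3, -3 - 4, 5 + 5)
  = (4, -7, 10)

(4, -7, 10)


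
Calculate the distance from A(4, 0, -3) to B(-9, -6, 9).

d = √[(x₂-x₁)² + (y₂-y₁)² + (z₂-z₁)²]
  = √[(-13)² + (-6)² + 12²]
  = √[169 + 36 + 144]
  = √349
  ≈ 18.68

18.68


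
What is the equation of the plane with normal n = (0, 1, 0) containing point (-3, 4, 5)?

The plane through P with normal n = (a, b, c) satisfies n·(r - P) = 0,
i.e. ax + by + cz = a·x₀ + b·y₀ + c·z₀.
d = 0·(-3) + 1·4 + 0·5
  = 0 + 4 + 0
  = 4
Equation: y = 4

y = 4


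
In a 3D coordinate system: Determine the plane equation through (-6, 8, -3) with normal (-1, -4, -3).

The plane through P with normal n = (a, b, c) satisfies n·(r - P) = 0,
i.e. ax + by + cz = a·x₀ + b·y₀ + c·z₀.
d = (-1)·(-6) + (-4)·8 + (-3)·(-3)
  = 6 - 32 + 9
  = -17
Equation: -x - 4y - 3z = -17

-x - 4y - 3z = -17


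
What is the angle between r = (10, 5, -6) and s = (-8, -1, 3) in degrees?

r·s = 10·(-8) + 5·(-1) + (-6)·3 = -80 - 5 - 18 = -103
|r| = √(10² + 5² + (-6)²) = √161 ≈ 12.69
|s| = √((-8)² + (-1)² + 3²) = √74 ≈ 8.602
cos θ = (r·s)/(|r||s|) = -103/(12.69·8.602) ≈ -0.9436
θ = arccos(-0.9436) ≈ 160.7°

160.7°
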